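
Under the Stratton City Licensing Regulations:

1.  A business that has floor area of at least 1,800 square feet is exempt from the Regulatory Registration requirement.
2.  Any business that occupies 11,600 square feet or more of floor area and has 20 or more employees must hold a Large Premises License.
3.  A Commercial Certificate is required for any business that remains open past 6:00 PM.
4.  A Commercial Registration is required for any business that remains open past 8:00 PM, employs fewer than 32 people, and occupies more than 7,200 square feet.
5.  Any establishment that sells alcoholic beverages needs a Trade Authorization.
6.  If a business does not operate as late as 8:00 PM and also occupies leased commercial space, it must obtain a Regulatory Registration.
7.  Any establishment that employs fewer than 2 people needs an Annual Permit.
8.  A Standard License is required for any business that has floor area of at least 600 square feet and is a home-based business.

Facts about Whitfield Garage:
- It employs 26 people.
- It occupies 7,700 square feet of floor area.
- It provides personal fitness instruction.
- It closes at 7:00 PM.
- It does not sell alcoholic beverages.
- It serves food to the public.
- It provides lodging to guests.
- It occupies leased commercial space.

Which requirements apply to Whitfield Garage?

1. floor area 7,700 square feet ≥ 1,800 square feet → exempt from Regulatory Registration.
2. floor area 7,700 square feet < 11,600 square feet; employees 26 ≥ 20 → Large Premises License not required.
3. closes 7:00 PM, after 6:00 PM → Commercial Certificate required.
4. closes 7:00 PM, at/before 8:00 PM; employees 26 < 32; floor area 7,700 square feet > 7,200 square feet → Commercial Registration not required.
5. does not sell alcoholic beverages → Trade Authorization not required.
6. closes 7:00 PM, at/before 8:00 PM; occupies leased commercial space → Regulatory Registration required.
7. employees 26 ≥ 2 → Annual Permit not required.
8. floor area 7,700 square feet ≥ 600 square feet; occupies leased commercial space (not: is a home-based business) → Standard License not required.

Commercial Certificate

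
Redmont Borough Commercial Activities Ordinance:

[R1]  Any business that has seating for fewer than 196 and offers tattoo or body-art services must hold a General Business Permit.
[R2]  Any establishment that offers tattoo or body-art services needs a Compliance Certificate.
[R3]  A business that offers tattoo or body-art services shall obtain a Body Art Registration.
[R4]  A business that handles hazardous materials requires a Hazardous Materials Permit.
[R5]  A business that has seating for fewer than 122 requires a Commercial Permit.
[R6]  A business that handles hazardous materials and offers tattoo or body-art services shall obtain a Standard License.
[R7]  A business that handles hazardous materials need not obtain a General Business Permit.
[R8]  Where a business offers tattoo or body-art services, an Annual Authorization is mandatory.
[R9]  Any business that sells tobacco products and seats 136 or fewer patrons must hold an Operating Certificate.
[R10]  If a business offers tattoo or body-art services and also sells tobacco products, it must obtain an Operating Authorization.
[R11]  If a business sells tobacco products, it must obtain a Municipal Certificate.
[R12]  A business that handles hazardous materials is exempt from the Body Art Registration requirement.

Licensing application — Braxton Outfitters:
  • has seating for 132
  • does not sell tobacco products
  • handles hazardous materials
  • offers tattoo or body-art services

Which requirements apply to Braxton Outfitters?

[R1] seating 132 < 196; offers tattoo or body-art services → General Business Permit required.
[R2] offers tattoo or body-art services → Compliance Certificate required.
[R3] offers tattoo or body-art services → Body Art Registration required.
[R4] handles hazardous materials → Hazardous Materials Permit required.
[R5] seating 132 ≥ 122 → Commercial Permit not required.
[R6] handles hazardous materials; offers tattoo or body-art services → Standard License required.
[R7] handles hazardous materials → exempt from General Business Permit.
[R8] offers tattoo or body-art services → Annual Authorization required.
[R9] does not sell tobacco products; seating 132 ≤ 136 → Operating Certificate not required.
[R10] offers tattoo or body-art services; does not sell tobacco products → Operating Authorization not required.
[R11] does not sell tobacco products → Municipal Certificate not required.
[R12] handles hazardous materials → exempt from Body Art Registration.

Annual Authorization, Compliance Certificate, Hazardous Materials Permit, Standard License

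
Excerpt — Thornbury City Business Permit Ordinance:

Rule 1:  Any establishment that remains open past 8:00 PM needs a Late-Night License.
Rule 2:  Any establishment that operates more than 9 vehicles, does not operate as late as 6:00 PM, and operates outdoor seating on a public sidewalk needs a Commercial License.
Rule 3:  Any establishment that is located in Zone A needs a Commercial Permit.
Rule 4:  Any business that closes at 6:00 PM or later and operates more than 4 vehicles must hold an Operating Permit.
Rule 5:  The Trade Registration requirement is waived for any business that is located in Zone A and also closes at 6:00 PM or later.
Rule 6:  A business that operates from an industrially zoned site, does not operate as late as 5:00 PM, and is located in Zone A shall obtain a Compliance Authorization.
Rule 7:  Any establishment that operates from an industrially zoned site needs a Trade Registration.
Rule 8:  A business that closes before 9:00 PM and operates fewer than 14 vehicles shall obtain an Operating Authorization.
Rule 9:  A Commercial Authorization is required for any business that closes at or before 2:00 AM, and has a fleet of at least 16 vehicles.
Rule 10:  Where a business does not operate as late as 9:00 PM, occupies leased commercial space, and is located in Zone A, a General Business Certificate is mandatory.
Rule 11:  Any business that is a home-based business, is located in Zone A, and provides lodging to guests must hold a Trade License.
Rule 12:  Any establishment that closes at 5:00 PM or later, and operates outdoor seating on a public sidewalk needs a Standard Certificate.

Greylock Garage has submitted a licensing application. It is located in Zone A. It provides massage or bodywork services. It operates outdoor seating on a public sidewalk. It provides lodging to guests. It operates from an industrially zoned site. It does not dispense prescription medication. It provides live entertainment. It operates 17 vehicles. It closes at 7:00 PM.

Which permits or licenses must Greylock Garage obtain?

Rule 1: closes 7:00 PM, at/before 8:00 PM → Late-Night License not required.
Rule 2: vehicles 17 > 9; closes 7:00 PM, after 6:00 PM; operates outdoor seating on a public sidewalk → Commercial License not required.
Rule 3: is located in Zone A → Commercial Permit required.
Rule 4: closes 7:00 PM, after 6:00 PM; vehicles 17 > 4 → Operating Permit required.
Rule 5: is located in Zone A; closes 7:00 PM, after 6:00 PM → exempt from Trade Registration.
Rule 6: operates from an industrially zoned site; closes 7:00 PM, after 5:00 PM; is located in Zone A → Compliance Authorization not required.
Rule 7: operates from an industrially zoned site → Trade Registration required.
Rule 8: closes 7:00 PM, at/before 9:00 PM; vehicles 17 ≥ 14 → Operating Authorization not required.
Rule 9: closes 7:00 PM, at/before 2:00 AM; vehicles 17 ≥ 16 → Commercial Authorization required.
Rule 10: closes 7:00 PM, at/before 9:00 PM; operates from an industrially zoned site (not: occupies leased commercial space); is located in Zone A → General Business Certificate not required.
Rule 11: operates from an industrially zoned site (not: is a home-based business); is located in Zone A; provides lodging to guests → Trade License not required.
Rule 12: closes 7:00 PM, after 5:00 PM; operates outdoor seating on a public sidewalk → Standard Certificate required.

Commercial Authorization, Commercial Permit, Operating Permit, Standard Certificate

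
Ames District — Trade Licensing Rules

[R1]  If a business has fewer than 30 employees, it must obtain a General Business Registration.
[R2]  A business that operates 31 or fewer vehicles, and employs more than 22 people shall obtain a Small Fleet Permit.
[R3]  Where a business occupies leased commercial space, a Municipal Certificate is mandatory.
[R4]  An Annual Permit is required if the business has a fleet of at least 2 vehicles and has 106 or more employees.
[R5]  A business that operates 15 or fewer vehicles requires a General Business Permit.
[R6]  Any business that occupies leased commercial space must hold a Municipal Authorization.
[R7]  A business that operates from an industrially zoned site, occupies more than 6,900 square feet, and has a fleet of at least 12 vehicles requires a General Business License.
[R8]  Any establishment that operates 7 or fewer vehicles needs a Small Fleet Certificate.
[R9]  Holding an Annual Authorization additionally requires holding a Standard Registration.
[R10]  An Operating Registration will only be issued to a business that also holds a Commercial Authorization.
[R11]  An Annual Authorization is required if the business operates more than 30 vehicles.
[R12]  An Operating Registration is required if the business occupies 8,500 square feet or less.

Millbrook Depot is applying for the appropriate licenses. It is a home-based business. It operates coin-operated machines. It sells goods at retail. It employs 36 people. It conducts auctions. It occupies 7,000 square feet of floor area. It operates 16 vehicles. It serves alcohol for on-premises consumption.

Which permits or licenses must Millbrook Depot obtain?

[R1] employees 36 ≥ 30 → General Business Registration not required.
[R2] vehicles 16 ≤ 31; employees 36 > 22 → Small Fleet Permit required.
[R3] is a home-based business (not: occupies leased commercial space) → Municipal Certificate not required.
[R4] vehicles 16 ≥ 2; employees 36 < 106 → Annual Permit not required.
[R5] vehicles 16 > 15 → General Business Permit not required.
[R6] is a home-based business (not: occupies leased commercial space) → Municipal Authorization not required.
[R7] is a home-based business (not: operates from an industrially zoned site); floor area 7,000 square feet > 6,900 square feet; vehicles 16 ≥ 12 → General Business License not required.
[R8] vehicles 16 > 7 → Small Fleet Certificate not required.
[R9] Annual Authorization is not required → no effect.
[R10] Operating Registration is required → Commercial Authorization also required.
[R11] vehicles 16 ≤ 30 → Annual Authorization not required.
[R12] floor area 7,000 square feet ≤ 8,500 square feet → Operating Registration required.

Commercial Authorization, Operating Registration, Small Fleet Permit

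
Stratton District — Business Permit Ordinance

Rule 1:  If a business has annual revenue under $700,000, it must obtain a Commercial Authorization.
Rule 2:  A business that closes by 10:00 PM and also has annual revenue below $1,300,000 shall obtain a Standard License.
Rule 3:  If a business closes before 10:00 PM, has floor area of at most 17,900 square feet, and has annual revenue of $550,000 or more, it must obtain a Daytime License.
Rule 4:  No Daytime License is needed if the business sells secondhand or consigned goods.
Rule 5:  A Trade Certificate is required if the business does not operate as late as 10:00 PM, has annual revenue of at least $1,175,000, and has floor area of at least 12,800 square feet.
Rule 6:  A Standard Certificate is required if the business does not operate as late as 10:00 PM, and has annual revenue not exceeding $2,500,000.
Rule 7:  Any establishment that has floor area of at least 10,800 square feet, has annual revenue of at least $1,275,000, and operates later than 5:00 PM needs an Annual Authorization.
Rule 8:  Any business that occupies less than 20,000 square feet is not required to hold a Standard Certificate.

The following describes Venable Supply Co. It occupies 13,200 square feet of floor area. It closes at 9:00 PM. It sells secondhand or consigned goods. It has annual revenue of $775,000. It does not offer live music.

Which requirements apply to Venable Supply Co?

Standard License

Rule 1: revenue $775,000 ≥ $700,000 → Commercial Authorization not required.
Rule 2: closes 9:00 PM, at/before 10:00 PM; revenue $775,000 < $1,300,000 → Standard License required.
Rule 3: closes 9:00 PM, at/before 10:00 PM; floor area 13,200 square feet ≤ 17,900 square feet; revenue $775,000 ≥ $550,000 → Daytime License required.
Rule 4: sells secondhand or consigned goods → exempt from Daytime License.
Rule 5: closes 9:00 PM, at/before 10:00 PM; revenue $775,000 < $1,175,000; floor area 13,200 square feet ≥ 12,800 square feet → Trade Certificate not required.
Rule 6: closes 9:00 PM, at/before 10:00 PM; revenue $775,000 ≤ $2,500,000 → Standard Certificate required.
Rule 7: floor area 13,200 square feet ≥ 10,800 square feet; revenue $775,000 < $1,275,000; closes 9:00 PM, after 5:00 PM → Annual Authorization not required.
Rule 8: floor area 13,200 square feet < 20,000 square feet → exempt from Standard Certificate.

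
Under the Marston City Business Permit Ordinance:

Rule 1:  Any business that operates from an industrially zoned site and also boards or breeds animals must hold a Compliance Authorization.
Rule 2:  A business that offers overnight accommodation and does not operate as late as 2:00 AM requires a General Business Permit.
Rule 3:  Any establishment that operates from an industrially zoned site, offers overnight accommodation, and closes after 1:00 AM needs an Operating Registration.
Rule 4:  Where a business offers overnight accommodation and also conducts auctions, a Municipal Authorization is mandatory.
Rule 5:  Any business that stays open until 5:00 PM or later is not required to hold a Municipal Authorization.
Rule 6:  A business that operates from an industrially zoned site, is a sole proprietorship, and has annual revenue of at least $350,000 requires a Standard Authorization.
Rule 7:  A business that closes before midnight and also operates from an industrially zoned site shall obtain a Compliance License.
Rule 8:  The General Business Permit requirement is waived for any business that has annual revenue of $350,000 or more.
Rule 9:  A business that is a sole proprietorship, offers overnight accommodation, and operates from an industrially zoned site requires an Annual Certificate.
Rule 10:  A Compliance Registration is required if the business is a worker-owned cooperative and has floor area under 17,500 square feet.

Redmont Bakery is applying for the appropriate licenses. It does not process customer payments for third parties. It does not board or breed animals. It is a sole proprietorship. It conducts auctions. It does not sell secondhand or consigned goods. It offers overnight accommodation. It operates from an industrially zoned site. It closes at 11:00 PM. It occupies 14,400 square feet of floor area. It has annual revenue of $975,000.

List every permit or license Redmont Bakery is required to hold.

Annual Certificate, Compliance License, Standard Authorization

Rule 1: operates from an industrially zoned site; does not board or breed animals → Compliance Authorization not required.
Rule 2: offers overnight accommodation; closes 11:00 PM, at/before 2:00 AM → General Business Permit required.
Rule 3: operates from an industrially zoned site; offers overnight accommodation; closes 11:00 PM, at/before 1:00 AM → Operating Registration not required.
Rule 4: offers overnight accommodation; conducts auctions → Municipal Authorization required.
Rule 5: closes 11:00 PM, after 5:00 PM → exempt from Municipal Authorization.
Rule 6: operates from an industrially zoned site; is a sole proprietorship; revenue $975,000 ≥ $350,000 → Standard Authorization required.
Rule 7: closes 11:00 PM, at/before midnight; operates from an industrially zoned site → Compliance License required.
Rule 8: revenue $975,000 ≥ $350,000 → exempt from General Business Permit.
Rule 9: is a sole proprietorship; offers overnight accommodation; operates from an industrially zoned site → Annual Certificate required.
Rule 10: is a sole proprietorship (not: is a worker-owned cooperative); floor area 14,400 square feet < 17,500 square feet → Compliance Registration not required.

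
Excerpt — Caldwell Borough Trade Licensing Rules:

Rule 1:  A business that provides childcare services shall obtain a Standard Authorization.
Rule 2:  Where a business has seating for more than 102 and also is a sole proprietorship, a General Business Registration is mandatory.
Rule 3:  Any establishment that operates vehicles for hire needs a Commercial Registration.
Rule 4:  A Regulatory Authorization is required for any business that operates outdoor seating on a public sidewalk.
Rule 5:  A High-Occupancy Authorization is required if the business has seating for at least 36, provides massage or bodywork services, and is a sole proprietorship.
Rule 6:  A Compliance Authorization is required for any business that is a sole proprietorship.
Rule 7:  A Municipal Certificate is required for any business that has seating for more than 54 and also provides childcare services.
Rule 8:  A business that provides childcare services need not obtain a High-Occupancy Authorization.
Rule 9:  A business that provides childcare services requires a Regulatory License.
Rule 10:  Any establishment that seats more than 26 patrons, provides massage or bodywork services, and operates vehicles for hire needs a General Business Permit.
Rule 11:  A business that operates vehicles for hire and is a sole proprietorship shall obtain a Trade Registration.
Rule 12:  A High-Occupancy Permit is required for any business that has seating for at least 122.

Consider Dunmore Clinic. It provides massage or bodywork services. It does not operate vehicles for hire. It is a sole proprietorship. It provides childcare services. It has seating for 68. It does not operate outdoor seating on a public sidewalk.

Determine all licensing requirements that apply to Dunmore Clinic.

Compliance Authorization, Municipal Certificate, Regulatory License, Standard Authorization

Rule 1: provides childcare services → Standard Authorization required.
Rule 2: seating 68 ≤ 102; is a sole proprietorship → General Business Registration not required.
Rule 3: does not operate vehicles for hire → Commercial Registration not required.
Rule 4: does not operate outdoor seating on a public sidewalk → Regulatory Authorization not required.
Rule 5: seating 68 ≥ 36; provides massage or bodywork services; is a sole proprietorship → High-Occupancy Authorization required.
Rule 6: is a sole proprietorship → Compliance Authorization required.
Rule 7: seating 68 > 54; provides childcare services → Municipal Certificate required.
Rule 8: provides childcare services → exempt from High-Occupancy Authorization.
Rule 9: provides childcare services → Regulatory License required.
Rule 10: seating 68 > 26; provides massage or bodywork services; does not operate vehicles for hire → General Business Permit not required.
Rule 11: does not operate vehicles for hire; is a sole proprietorship → Trade Registration not required.
Rule 12: seating 68 < 122 → High-Occupancy Permit not required.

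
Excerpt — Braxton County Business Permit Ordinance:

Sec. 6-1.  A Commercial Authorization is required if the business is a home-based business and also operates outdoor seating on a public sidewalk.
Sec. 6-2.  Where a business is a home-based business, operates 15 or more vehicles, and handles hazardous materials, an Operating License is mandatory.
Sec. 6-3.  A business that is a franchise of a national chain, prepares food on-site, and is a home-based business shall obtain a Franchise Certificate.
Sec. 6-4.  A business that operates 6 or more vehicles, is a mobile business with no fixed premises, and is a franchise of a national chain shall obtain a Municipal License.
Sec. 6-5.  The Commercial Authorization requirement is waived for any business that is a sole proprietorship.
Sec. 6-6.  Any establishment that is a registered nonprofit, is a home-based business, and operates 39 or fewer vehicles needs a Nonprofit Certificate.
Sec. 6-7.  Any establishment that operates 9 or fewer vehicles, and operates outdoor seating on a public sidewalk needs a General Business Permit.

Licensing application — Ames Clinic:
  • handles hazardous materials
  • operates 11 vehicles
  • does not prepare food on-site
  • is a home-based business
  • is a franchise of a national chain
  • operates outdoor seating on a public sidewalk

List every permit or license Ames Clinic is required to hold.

Commercial Authorization

Sec. 6-1. is a home-based business; operates outdoor seating on a public sidewalk → Commercial Authorization required.
Sec. 6-2. is a home-based business; vehicles 11 < 15; handles hazardous materials → Operating License not required.
Sec. 6-3. is a franchise of a national chain; does not prepare food on-site; is a home-based business → Franchise Certificate not required.
Sec. 6-4. vehicles 11 ≥ 6; is a home-based business (not: is a mobile business with no fixed premises); is a franchise of a national chain → Municipal License not required.
Sec. 6-5. is a franchise of a national chain (not: is a sole proprietorship) → Commercial Authorization exemption does not apply.
Sec. 6-6. is a franchise of a national chain (not: is a registered nonprofit); is a home-based business; vehicles 11 ≤ 39 → Nonprofit Certificate not required.
Sec. 6-7. vehicles 11 > 9; operates outdoor seating on a public sidewalk → General Business Permit not required.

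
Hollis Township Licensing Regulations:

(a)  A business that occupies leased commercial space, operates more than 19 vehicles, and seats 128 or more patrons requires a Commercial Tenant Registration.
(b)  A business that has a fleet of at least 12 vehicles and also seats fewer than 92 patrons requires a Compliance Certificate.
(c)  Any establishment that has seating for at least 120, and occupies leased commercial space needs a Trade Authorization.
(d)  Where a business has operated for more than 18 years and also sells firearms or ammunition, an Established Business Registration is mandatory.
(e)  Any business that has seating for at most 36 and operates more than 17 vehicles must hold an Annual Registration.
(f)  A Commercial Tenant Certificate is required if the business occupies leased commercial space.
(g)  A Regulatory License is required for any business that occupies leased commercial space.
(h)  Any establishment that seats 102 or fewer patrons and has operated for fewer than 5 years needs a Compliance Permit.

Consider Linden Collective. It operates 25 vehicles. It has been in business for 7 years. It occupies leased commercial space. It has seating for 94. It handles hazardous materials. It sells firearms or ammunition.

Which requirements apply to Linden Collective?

Commercial Tenant Certificate, Regulatory License

(a) occupies leased commercial space; vehicles 25 > 19; seating 94 < 128 → Commercial Tenant Registration not required.
(b) vehicles 25 ≥ 12; seating 94 ≥ 92 → Compliance Certificate not required.
(c) seating 94 < 120; occupies leased commercial space → Trade Authorization not required.
(d) years in business 7 ≤ 18; sells firearms or ammunition → Established Business Registration not required.
(e) seating 94 > 36; vehicles 25 > 17 → Annual Registration not required.
(f) occupies leased commercial space → Commercial Tenant Certificate required.
(g) occupies leased commercial space → Regulatory License required.
(h) seating 94 ≤ 102; years in business 7 ≥ 5 → Compliance Permit not required.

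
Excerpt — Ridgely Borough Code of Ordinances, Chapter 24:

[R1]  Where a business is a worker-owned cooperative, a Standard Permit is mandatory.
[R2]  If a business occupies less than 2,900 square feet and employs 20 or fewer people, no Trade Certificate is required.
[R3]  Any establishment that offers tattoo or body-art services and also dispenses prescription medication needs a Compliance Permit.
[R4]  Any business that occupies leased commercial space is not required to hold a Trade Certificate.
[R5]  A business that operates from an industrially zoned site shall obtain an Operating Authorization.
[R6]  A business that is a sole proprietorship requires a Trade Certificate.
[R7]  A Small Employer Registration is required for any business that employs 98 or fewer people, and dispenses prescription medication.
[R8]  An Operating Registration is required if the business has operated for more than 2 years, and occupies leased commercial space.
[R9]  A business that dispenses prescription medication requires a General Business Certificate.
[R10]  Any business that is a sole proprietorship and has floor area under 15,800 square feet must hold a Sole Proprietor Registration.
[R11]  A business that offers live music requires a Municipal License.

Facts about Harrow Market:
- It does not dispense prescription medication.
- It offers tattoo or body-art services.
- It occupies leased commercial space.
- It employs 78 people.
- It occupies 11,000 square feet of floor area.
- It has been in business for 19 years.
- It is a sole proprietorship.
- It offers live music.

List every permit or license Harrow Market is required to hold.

Municipal License, Operating Registration, Sole Proprietor Registration

[R1] is a sole proprietorship (not: is a worker-owned cooperative) → Standard Permit not required.
[R2] floor area 11,000 square feet ≥ 2,900 square feet; employees 78 > 20 → Trade Certificate exemption does not apply.
[R3] offers tattoo or body-art services; does not dispense prescription medication → Compliance Permit not required.
[R4] occupies leased commercial space → exempt from Trade Certificate.
[R5] occupies leased commercial space (not: operates from an industrially zoned site) → Operating Authorization not required.
[R6] is a sole proprietorship → Trade Certificate required.
[R7] employees 78 ≤ 98; does not dispense prescription medication → Small Employer Registration not required.
[R8] years in business 19 > 2; occupies leased commercial space → Operating Registration required.
[R9] does not dispense prescription medication → General Business Certificate not required.
[R10] is a sole proprietorship; floor area 11,000 square feet < 15,800 square feet → Sole Proprietor Registration required.
[R11] offers live music → Municipal License required.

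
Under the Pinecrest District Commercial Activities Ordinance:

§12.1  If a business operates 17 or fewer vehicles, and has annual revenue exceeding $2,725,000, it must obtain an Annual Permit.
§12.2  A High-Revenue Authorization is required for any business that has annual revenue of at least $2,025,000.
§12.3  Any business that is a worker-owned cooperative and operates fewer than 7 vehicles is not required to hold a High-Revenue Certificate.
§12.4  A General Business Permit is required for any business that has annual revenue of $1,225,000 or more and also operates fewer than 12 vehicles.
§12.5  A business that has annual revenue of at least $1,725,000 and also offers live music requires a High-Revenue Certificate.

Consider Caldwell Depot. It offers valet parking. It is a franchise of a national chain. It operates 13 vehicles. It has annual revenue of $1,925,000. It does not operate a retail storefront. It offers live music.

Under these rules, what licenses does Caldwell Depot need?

§12.1 vehicles 13 ≤ 17; revenue $1,925,000 ≤ $2,725,000 → Annual Permit not required.
§12.2 revenue $1,925,000 < $2,025,000 → High-Revenue Authorization not required.
§12.3 is a franchise of a national chain (not: is a worker-owned cooperative); vehicles 13 ≥ 7 → High-Revenue Certificate exemption does not apply.
§12.4 revenue $1,925,000 ≥ $1,225,000; vehicles 13 ≥ 12 → General Business Permit not required.
§12.5 revenue $1,925,000 ≥ $1,725,000; offers live music → High-Revenue Certificate required.

High-Revenue Certificate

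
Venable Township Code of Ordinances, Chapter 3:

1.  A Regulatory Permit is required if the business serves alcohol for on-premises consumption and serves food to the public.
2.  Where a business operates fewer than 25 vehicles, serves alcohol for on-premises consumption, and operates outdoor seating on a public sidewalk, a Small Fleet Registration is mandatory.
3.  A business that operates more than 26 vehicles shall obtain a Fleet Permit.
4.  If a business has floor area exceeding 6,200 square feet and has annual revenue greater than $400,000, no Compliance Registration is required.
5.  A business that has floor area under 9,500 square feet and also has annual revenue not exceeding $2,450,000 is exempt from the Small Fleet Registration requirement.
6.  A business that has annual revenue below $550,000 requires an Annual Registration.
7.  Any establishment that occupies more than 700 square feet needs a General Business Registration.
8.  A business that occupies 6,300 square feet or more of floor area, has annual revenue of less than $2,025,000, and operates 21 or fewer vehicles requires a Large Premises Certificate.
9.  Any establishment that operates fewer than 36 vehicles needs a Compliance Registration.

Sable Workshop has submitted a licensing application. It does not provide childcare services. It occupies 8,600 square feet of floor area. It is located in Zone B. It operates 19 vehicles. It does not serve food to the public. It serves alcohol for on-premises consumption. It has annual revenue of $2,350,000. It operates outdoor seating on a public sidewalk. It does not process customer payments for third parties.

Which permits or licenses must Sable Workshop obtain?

1. serves alcohol for on-premises consumption; does not serve food to the public → Regulatory Permit not required.
2. vehicles 19 < 25; serves alcohol for on-premises consumption; operates outdoor seating on a public sidewalk → Small Fleet Registration required.
3. vehicles 19 ≤ 26 → Fleet Permit not required.
4. floor area 8,600 square feet > 6,200 square feet; revenue $2,350,000 > $400,000 → exempt from Compliance Registration.
5. floor area 8,600 square feet < 9,500 square feet; revenue $2,350,000 ≤ $2,450,000 → exempt from Small Fleet Registration.
6. revenue $2,350,000 ≥ $550,000 → Annual Registration not required.
7. floor area 8,600 square feet > 700 square feet → General Business Registration required.
8. floor area 8,600 square feet ≥ 6,300 square feet; revenue $2,350,000 ≥ $2,025,000; vehicles 19 ≤ 21 → Large Premises Certificate not required.
9. vehicles 19 < 36 → Compliance Registration required.

General Business Registration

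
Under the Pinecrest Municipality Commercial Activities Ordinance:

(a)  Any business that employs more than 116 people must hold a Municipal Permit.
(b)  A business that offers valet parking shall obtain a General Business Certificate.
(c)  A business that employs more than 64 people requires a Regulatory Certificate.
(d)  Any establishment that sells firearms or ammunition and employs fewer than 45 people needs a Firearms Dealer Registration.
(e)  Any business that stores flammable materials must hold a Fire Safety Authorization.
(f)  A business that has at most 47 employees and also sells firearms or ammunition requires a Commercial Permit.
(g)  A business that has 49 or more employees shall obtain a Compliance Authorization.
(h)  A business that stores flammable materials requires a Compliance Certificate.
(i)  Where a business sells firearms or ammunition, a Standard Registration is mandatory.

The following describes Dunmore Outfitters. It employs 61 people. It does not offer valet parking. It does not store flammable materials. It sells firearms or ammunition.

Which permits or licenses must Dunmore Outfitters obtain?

(a) employees 61 ≤ 116 → Municipal Permit not required.
(b) does not offer valet parking → General Business Certificate not required.
(c) employees 61 ≤ 64 → Regulatory Certificate not required.
(d) sells firearms or ammunition; employees 61 ≥ 45 → Firearms Dealer Registration not required.
(e) does not store flammable materials → Fire Safety Authorization not required.
(f) employees 61 > 47; sells firearms or ammunition → Commercial Permit not required.
(g) employees 61 ≥ 49 → Compliance Authorization required.
(h) does not store flammable materials → Compliance Certificate not required.
(i) sells firearms or ammunition → Standard Registration required.

Compliance Authorization, Standard Registration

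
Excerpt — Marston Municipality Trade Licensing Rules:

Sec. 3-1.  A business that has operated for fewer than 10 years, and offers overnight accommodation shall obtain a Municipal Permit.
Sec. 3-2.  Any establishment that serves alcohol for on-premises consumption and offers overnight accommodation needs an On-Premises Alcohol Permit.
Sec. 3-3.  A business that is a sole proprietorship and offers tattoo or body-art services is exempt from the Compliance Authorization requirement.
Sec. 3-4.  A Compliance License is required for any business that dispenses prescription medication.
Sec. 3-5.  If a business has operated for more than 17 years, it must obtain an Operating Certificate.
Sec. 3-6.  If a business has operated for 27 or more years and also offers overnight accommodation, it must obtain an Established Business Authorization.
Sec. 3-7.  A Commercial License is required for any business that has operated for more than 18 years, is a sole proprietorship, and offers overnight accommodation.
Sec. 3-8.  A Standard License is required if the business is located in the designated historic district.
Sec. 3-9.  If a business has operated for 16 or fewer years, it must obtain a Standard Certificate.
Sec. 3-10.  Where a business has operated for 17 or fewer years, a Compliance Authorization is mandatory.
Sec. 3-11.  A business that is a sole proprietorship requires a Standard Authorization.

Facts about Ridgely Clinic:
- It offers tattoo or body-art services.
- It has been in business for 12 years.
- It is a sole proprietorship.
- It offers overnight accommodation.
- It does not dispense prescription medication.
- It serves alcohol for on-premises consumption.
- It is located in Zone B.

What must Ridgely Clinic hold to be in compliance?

On-Premises Alcohol Permit, Standard Authorization, Standard Certificate

Sec. 3-1. years in business 12 ≥ 10; offers overnight accommodation → Municipal Permit not required.
Sec. 3-2. serves alcohol for on-premises consumption; offers overnight accommodation → On-Premises Alcohol Permit required.
Sec. 3-3. is a sole proprietorship; offers tattoo or body-art services → exempt from Compliance Authorization.
Sec. 3-4. does not dispense prescription medication → Compliance License not required.
Sec. 3-5. years in business 12 ≤ 17 → Operating Certificate not required.
Sec. 3-6. years in business 12 < 27; offers overnight accommodation → Established Business Authorization not required.
Sec. 3-7. years in business 12 ≤ 18; is a sole proprietorship; offers overnight accommodation → Commercial License not required.
Sec. 3-8. is located in Zone B (not: is located in the designated historic district) → Standard License not required.
Sec. 3-9. years in business 12 ≤ 16 → Standard Certificate required.
Sec. 3-10. years in business 12 ≤ 17 → Compliance Authorization required.
Sec. 3-11. is a sole proprietorship → Standard Authorization required.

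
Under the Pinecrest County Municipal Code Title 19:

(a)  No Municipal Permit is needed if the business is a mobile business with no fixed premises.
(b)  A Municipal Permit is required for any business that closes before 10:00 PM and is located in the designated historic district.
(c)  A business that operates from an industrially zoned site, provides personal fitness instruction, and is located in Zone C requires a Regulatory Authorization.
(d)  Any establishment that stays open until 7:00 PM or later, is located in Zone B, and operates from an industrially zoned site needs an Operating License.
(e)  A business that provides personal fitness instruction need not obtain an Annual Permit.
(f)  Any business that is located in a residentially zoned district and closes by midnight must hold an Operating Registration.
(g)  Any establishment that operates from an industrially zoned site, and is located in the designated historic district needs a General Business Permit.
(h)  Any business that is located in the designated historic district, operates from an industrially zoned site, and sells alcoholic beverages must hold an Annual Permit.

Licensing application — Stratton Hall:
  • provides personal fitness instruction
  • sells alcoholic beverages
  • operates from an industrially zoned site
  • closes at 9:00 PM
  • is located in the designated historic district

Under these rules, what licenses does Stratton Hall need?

(a) operates from an industrially zoned site (not: is a mobile business with no fixed premises) → Municipal Permit exemption does not apply.
(b) closes 9:00 PM, at/before 10:00 PM; is located in the designated historic district → Municipal Permit required.
(c) operates from an industrially zoned site; provides personal fitness instruction; is located in the designated historic district (not: is located in Zone C) → Regulatory Authorization not required.
(d) closes 9:00 PM, after 7:00 PM; is located in the designated historic district (not: is located in Zone B); operates from an industrially zoned site → Operating License not required.
(e) provides personal fitness instruction → exempt from Annual Permit.
(f) is located in the designated historic district (not: is located in a residentially zoned district); closes 9:00 PM, at/before midnight → Operating Registration not required.
(g) operates from an industrially zoned site; is located in the designated historic district → General Business Permit required.
(h) is located in the designated historic district; operates from an industrially zoned site; sells alcoholic beverages → Annual Permit required.

General Business Permit, Municipal Permit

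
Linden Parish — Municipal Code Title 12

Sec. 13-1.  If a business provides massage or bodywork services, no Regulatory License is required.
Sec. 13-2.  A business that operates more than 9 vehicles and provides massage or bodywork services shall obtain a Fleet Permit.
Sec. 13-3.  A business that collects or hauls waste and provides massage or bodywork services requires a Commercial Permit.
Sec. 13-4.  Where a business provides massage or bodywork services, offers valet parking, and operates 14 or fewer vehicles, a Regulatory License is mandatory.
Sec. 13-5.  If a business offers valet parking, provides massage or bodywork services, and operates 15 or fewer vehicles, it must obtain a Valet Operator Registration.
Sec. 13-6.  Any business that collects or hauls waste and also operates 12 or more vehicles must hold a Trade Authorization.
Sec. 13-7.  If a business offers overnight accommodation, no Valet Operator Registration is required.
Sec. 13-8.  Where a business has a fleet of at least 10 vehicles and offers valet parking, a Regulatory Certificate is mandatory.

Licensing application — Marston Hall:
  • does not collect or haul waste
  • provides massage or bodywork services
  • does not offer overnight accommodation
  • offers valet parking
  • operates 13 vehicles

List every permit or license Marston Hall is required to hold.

Fleet Permit, Regulatory Certificate, Valet Operator Registration

Sec. 13-1. provides massage or bodywork services → exempt from Regulatory License.
Sec. 13-2. vehicles 13 > 9; provides massage or bodywork services → Fleet Permit required.
Sec. 13-3. does not collect or haul waste; provides massage or bodywork services → Commercial Permit not required.
Sec. 13-4. provides massage or bodywork services; offers valet parking; vehicles 13 ≤ 14 → Regulatory License required.
Sec. 13-5. offers valet parking; provides massage or bodywork services; vehicles 13 ≤ 15 → Valet Operator Registration required.
Sec. 13-6. does not collect or haul waste; vehicles 13 ≥ 12 → Trade Authorization not required.
Sec. 13-7. does not offer overnight accommodation → Valet Operator Registration exemption does not apply.
Sec. 13-8. vehicles 13 ≥ 10; offers valet parking → Regulatory Certificate required.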